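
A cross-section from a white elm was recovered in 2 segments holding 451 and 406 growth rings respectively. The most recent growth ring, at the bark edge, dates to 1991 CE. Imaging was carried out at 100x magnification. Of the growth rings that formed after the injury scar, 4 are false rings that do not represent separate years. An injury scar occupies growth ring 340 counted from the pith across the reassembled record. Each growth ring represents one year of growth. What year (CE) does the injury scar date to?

Total growth rings = 451 + 406 = 857.
857 − 340 = 517 growth rings lie beyond the injury scar toward the bark edge.
Removing the 4 false growth rings leaves 517 − 4 = 513 true growth rings beyond the injury scar.
The growth ring at the bark edge is 1991 CE, so the injury scar dates to 1991 − 513 = 1478 CE.

1478 CE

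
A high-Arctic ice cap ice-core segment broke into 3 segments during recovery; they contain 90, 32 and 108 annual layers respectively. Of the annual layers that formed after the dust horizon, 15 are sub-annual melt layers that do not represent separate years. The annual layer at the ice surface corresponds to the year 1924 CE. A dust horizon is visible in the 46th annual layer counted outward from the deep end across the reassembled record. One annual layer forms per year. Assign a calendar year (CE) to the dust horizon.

Total annual layers = 90 + 32 + 108 = 230.
230 − 46 = 184 annual layers lie beyond the dust horizon toward the ice surface.
Excluding 15 false annual layers: 184 − 15 = 169.
Counting back 169 years from 1924 CE places the dust horizon in 1924 − 169 = 1755 CE.

1755 CE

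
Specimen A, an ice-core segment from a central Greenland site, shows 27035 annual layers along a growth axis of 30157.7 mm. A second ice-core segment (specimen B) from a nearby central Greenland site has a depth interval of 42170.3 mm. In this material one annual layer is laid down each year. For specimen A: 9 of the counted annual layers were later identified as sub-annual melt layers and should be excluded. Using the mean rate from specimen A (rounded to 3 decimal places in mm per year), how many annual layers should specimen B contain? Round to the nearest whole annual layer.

37787 annual layers

Specimen A: true annual layer count = 27035 − 9 = 27026.
A: Extension rate ≈ 30157.7 / 27026 = 1.116 mm per year.
For B, 42170.3 / 1.116 = 37787.01 years ≈ 37787 annual layers.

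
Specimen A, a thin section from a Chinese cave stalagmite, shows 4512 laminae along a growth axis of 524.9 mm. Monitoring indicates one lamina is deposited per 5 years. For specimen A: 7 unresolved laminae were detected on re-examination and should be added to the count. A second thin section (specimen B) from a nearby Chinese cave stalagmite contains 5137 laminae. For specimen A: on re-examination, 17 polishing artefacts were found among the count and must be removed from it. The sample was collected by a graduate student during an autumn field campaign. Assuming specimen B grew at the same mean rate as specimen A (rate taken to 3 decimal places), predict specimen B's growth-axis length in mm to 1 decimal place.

590.8 mm

Specimen A: correcting the raw count gives 4512 − 17 + 7 = 4502 true laminae.
Specimen A: multiplying by 5 years per lamina: 4502 × 5 = 22510 years.
A: Mean rate = 524.9 mm / 22510 years ≈ 0.023 mm/yr.
Specimen B: multiplying by 5 years per lamina: 5137 × 5 = 25685 years. For B, 0.023 mm/year × 25685 years = 590.8 mm.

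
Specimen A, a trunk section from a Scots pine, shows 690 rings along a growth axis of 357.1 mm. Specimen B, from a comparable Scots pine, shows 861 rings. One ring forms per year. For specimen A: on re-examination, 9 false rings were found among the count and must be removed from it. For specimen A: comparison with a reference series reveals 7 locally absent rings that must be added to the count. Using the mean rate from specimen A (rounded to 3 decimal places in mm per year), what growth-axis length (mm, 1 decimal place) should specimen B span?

Specimen A: after corrections the count is 690 − 9 + 7 = 688 rings.
A: Extension rate ≈ 357.1 / 688 = 0.519 mm/year.
Length of B = 0.519 × 861 = 446.9 mm.

446.9 mm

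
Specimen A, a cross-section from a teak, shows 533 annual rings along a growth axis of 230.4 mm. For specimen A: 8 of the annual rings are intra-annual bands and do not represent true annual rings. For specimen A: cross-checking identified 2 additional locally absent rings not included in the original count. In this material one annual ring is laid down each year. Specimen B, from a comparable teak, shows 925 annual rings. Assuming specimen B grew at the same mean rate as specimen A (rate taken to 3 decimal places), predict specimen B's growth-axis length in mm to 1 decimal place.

Specimen A: after corrections the count is 533 − 8 + 2 = 527 annual rings.
A: Mean rate = 230.4 mm / 527 years ≈ 0.437 mm/year.
B's length ≈ 0.437 × 925 = 404.2 mm.

404.2 mm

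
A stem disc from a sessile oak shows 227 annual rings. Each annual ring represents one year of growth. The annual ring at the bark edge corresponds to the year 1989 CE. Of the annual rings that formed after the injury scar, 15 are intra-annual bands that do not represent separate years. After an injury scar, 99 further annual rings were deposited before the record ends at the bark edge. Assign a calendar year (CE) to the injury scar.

99 annual rings post-date the injury scar.
99 − 15 false = 84 true annual rings after the injury scar.
1989 − 84 = 1905 CE.

1905 CE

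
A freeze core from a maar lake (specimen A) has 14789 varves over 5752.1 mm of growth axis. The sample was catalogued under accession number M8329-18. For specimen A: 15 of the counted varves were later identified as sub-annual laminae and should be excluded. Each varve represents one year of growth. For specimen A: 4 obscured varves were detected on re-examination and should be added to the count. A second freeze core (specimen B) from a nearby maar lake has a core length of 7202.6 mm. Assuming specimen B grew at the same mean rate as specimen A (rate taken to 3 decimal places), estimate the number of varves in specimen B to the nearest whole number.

Specimen A: true varve count = 14789 − 15 + 4 = 14778.
A: Mean rate = 5752.1 mm / 14778 years ≈ 0.389 mm/yr.
Specimen B: 7202.6 mm / 0.389 mm per year = 18515.68 years ≈ 18516 varves.

18516 varves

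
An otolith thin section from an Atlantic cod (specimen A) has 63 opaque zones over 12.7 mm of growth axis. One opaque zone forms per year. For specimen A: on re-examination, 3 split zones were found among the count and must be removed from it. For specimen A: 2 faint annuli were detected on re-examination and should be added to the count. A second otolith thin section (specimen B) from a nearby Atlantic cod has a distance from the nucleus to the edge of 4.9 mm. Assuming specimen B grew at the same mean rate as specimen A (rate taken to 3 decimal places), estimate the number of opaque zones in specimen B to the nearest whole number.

Specimen A: true opaque zone count = 63 − 3 + 2 = 62.
A: Mean rate = 12.7 mm / 62 years ≈ 0.205 mm/year.
Specimen B: 4.9 mm / 0.205 mm per year = 23.90 years ≈ 24 opaque zones.

24 opaque zones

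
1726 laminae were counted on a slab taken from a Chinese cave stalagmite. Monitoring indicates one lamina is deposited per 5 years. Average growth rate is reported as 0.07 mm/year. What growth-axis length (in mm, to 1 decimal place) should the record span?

Multiplying by 5 years per lamina: 1726 × 5 = 8630 years.
8630 years at 0.07 mm/year gives 0.07 × 8630 = 604.1 mm.

604.1 mm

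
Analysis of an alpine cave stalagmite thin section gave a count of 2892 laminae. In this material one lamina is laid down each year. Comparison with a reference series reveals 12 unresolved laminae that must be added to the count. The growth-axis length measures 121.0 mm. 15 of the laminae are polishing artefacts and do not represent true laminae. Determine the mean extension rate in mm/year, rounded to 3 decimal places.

0.042 mm/year

Correcting the raw count gives 2892 − 15 + 12 = 2889 true laminae.
Mean rate = 121.0 mm / 2889 years ≈ 0.042 mm/year.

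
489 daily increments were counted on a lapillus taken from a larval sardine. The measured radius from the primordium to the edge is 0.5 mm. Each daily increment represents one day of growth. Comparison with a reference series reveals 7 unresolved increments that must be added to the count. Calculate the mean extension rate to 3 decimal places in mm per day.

0.001 mm per day

After corrections the count is 489 + 7 = 496 daily increments.
Mean rate = 0.5 mm / 496 days ≈ 0.001 mm per day.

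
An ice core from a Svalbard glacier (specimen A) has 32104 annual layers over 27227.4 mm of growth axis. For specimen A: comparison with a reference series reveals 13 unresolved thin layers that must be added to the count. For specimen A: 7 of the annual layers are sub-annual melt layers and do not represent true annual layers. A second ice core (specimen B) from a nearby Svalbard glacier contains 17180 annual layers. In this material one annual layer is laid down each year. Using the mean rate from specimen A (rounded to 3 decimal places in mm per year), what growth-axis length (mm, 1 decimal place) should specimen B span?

14568.6 mm

Specimen A: after corrections the count is 32104 − 7 + 13 = 32110 annual layers.
A: Mean rate = 27227.4 mm / 32110 years ≈ 0.848 mm/year.
B's length ≈ 0.848 × 17180 = 14568.6 mm.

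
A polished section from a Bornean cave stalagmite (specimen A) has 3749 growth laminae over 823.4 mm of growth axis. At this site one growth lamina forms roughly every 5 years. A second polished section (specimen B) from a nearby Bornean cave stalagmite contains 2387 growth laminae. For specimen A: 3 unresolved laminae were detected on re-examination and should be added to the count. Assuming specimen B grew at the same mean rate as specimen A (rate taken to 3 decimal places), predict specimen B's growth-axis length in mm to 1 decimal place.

Specimen A: adjusted count: 3749 + 3 = 3752 growth laminae.
Specimen A: 3752 growth laminae at 5 years each span 3752 × 5 = 18760 years.
A: 823.4 mm over 18760 years gives 823.4 / 18760 ≈ 0.044 mm/year.
Specimen B: 2387 growth laminae at 5 years each span 2387 × 5 = 11935 years. B's length ≈ 0.044 × 11935 = 525.1 mm.

525.1 mm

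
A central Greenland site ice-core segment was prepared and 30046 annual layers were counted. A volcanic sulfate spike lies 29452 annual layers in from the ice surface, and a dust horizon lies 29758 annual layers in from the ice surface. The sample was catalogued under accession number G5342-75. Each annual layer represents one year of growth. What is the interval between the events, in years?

306 years

Separation: 29758 − 29452 = 306 annual layers.
That is 306 years at one annual layer per year.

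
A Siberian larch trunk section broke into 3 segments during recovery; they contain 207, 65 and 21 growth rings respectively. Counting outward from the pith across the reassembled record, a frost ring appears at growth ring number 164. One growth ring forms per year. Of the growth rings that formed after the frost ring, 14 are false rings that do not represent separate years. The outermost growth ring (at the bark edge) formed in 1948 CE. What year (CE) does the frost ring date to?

Total growth rings = 207 + 65 + 21 = 293.
Between growth ring 164 and the bark edge there are 293 − 164 = 129 growth rings.
129 − 14 false = 115 true growth rings after the frost ring.
Counting back 115 years from 1948 CE places the frost ring in 1948 − 115 = 1833 CE.

1833 CE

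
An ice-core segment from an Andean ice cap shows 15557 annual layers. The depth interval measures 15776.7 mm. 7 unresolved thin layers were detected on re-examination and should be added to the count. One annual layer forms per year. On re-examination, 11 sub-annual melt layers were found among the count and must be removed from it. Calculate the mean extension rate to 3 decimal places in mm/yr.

1.014 mm/yr

Adjusted count: 15557 − 11 + 7 = 15553 annual layers.
15776.7 mm over 15553 years gives 15776.7 / 15553 ≈ 1.014 mm/yr.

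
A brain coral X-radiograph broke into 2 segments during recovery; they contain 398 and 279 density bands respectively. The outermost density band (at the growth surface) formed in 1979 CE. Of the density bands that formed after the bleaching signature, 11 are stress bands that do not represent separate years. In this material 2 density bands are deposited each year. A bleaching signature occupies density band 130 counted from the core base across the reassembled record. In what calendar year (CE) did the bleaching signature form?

1711 CE

Total density bands = 398 + 279 = 677.
Between density band 130 and the growth surface there are 677 − 130 = 547 density bands.
Excluding 11 false density bands: 547 − 11 = 536.
536 density bands at 2 per year is 536 / 2 = 268 years.
Counting back 268 years from 1979 CE places the bleaching signature in 1979 − 268 = 1711 CE.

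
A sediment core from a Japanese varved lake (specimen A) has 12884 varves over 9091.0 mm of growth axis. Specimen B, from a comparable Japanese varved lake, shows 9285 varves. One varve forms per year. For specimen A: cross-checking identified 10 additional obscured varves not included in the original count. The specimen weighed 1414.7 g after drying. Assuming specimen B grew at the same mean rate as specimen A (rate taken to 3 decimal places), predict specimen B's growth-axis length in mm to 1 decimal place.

Specimen A: after corrections the count is 12884 + 10 = 12894 varves.
A: 9091.0 mm over 12894 years gives 9091.0 / 12894 ≈ 0.705 mm/year.
For B, 0.705 mm/year × 9285 years = 6545.9 mm.

6545.9 mm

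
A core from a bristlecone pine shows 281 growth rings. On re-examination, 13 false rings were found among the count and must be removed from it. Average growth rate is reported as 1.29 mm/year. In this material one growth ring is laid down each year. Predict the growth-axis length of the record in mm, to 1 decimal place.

345.7 mm

Adjusted count: 281 − 13 = 268 growth rings.
268 years at 1.29 mm/year gives 1.29 × 268 = 345.7 mm.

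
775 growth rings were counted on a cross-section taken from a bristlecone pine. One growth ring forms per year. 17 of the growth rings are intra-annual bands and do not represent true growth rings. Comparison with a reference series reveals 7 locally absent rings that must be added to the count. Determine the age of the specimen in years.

765 yr

After corrections the count is 775 − 17 + 7 = 765 growth rings.
One growth ring per year makes the duration 765 years.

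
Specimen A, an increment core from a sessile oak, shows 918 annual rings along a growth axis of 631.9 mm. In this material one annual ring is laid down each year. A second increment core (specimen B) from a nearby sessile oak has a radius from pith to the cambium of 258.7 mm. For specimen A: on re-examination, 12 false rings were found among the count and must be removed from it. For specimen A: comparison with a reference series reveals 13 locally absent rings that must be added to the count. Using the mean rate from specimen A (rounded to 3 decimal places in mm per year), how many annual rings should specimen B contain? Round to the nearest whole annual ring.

376 annual rings

Specimen A: adjusted count: 918 − 12 + 13 = 919 annual rings.
A: Mean rate = 631.9 mm / 919 years ≈ 0.688 mm/yr.
B spans 258.7 / 0.688 = 376.02 years ≈ 376 annual rings.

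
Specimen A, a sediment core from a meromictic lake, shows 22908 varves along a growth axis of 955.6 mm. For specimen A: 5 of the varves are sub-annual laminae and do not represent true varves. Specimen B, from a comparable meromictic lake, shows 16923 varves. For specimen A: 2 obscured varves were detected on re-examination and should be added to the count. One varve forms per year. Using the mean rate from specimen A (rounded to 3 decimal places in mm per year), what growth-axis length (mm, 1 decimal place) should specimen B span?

710.8 mm

Specimen A: after corrections the count is 22908 − 5 + 2 = 22905 varves.
A: Mean rate = 955.6 mm / 22905 years ≈ 0.042 mm per year.
For B, 0.042 mm/year × 16923 years = 710.8 mm.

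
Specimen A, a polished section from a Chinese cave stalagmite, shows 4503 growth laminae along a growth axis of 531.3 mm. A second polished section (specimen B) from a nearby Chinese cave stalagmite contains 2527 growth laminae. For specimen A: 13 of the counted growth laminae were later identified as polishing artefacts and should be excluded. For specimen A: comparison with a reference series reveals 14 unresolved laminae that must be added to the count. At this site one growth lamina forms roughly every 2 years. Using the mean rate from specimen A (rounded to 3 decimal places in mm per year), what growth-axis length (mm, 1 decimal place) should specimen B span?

298.2 mm

Specimen A: correcting the raw count gives 4503 − 13 + 14 = 4504 true growth laminae.
Specimen A: at 2 years per growth lamina, 4504 × 2 = 9008 years.
A: Mean rate = 531.3 mm / 9008 years ≈ 0.059 mm/year.
Specimen B: at 2 years per growth lamina, 2527 × 2 = 5054 years. B's length ≈ 0.059 × 5054 = 298.2 mm.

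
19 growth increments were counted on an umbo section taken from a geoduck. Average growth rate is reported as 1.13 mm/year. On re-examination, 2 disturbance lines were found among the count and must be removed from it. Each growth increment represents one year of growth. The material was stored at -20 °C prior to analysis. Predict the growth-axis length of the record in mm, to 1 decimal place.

19.2 mm

True growth increment count = 19 − 2 = 17.
Length ≈ 1.13 × 17 = 19.2 mm.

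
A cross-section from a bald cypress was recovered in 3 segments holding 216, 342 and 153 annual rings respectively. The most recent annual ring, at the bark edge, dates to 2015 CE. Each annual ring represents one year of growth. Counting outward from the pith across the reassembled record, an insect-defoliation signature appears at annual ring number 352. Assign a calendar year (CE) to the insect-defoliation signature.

1656 CE

Total annual rings = 216 + 342 + 153 = 711.
711 − 352 = 359 annual rings lie beyond the insect-defoliation signature toward the bark edge.
2015 − 359 = 1656 CE.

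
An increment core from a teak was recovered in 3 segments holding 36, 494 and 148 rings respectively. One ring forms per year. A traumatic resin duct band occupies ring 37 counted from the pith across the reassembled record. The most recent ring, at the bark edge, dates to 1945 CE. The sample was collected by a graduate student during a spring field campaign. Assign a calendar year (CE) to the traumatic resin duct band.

Total rings = 36 + 494 + 148 = 678.
Between ring 37 and the bark edge there are 678 − 37 = 641 rings.
The ring at the bark edge is 1945 CE, so the traumatic resin duct band dates to 1945 − 641 = 1304 CE.

1304 CE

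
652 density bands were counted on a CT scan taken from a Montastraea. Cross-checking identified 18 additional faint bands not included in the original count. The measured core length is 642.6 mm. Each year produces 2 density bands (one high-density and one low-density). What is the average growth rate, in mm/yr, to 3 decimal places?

True density band count = 652 + 18 = 670.
Dividing by 2 density bands per year: 670 / 2 = 335 years.
642.6 mm over 335 years gives 642.6 / 335 ≈ 1.918 mm/yr.

1.918 mm/yr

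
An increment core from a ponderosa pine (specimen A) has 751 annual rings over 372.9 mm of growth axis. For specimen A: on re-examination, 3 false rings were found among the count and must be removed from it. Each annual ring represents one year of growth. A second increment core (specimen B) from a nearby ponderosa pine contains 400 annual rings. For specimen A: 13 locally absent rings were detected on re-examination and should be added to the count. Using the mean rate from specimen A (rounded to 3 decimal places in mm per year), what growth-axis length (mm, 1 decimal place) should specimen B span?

196.0 mm

Specimen A: adjusted count: 751 − 3 + 13 = 761 annual rings.
A: Extension rate ≈ 372.9 / 761 = 0.490 mm per year.
Length of B = 0.490 × 400 = 196.0 mm.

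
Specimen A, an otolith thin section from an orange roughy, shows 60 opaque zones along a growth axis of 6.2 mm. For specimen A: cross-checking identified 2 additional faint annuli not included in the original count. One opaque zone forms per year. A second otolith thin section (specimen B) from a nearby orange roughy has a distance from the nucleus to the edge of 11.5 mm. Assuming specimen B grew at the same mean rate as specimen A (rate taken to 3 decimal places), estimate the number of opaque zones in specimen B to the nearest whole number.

115 opaque zones

Specimen A: true opaque zone count = 60 + 2 = 62.
A: Mean rate = 6.2 mm / 62 years ≈ 0.100 mm/yr.
B spans 11.5 / 0.100 = 115.00 years ≈ 115 opaque zones.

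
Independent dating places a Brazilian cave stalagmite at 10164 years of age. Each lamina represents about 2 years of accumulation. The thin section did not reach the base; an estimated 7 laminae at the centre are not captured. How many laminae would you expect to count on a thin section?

5075 laminae

At 2 years per lamina, 10164 / 2 = 5082 laminae are expected.
5082 − 7 missed = 5075 laminae expected in the prepared section.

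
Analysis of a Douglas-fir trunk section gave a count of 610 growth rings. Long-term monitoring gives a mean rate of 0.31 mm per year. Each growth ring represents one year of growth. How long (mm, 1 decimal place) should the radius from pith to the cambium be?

610 years of growth are recorded.
610 years at 0.31 mm/year gives 0.31 × 610 = 189.1 mm.

189.1 mm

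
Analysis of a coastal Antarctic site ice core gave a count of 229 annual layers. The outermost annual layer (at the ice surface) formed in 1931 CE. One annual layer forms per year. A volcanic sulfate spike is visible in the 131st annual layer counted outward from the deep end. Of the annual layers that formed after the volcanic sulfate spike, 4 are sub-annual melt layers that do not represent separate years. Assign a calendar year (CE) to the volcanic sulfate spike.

1837 CE

229 − 131 = 98 annual layers lie beyond the volcanic sulfate spike toward the ice surface.
Excluding 4 false annual layers: 98 − 4 = 94.
The annual layer at the ice surface is 1931 CE, so the volcanic sulfate spike dates to 1931 − 94 = 1837 CE.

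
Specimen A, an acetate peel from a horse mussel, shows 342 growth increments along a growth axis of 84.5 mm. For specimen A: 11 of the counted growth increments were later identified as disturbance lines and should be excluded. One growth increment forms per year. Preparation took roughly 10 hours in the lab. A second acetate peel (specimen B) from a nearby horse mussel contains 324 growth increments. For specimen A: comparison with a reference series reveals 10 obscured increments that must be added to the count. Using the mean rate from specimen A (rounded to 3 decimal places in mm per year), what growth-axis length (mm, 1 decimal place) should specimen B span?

80.4 mm

Specimen A: true growth increment count = 342 − 11 + 10 = 341.
A: Extension rate ≈ 84.5 / 341 = 0.248 mm per year.
Length of B = 0.248 × 324 = 80.4 mm.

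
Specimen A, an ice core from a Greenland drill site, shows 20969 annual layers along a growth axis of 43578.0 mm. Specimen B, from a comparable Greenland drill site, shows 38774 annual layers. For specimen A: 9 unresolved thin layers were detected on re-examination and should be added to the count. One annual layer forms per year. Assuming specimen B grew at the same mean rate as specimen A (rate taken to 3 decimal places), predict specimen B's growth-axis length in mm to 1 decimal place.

Specimen A: correcting the raw count gives 20969 + 9 = 20978 true annual layers.
A: Extension rate ≈ 43578.0 / 20978 = 2.077 mm per year.
For B, 2.077 mm/year × 38774 years = 80533.6 mm.

80533.6 mm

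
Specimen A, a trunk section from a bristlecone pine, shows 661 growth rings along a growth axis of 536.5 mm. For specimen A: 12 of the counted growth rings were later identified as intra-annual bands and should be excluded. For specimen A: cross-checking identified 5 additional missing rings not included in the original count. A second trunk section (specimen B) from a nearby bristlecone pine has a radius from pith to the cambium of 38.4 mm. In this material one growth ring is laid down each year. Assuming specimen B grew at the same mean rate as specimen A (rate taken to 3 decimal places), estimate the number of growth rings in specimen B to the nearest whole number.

47 growth rings

Specimen A: correcting the raw count gives 661 − 12 + 5 = 654 true growth rings.
A: Mean rate = 536.5 mm / 654 years ≈ 0.820 mm/yr.
Specimen B: 38.4 mm / 0.820 mm per year = 46.83 years ≈ 47 growth rings.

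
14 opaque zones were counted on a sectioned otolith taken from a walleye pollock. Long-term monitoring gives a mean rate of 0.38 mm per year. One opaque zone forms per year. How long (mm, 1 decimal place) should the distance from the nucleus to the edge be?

The record spans 14 years at 0.38 mm per year.
14 years at 0.38 mm/year gives 0.38 × 14 = 5.3 mm.

5.3 mm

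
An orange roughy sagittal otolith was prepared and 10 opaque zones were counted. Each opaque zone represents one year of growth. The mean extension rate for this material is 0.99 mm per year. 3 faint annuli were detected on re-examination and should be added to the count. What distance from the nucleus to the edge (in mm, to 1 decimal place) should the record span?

12.9 mm

True opaque zone count = 10 + 3 = 13.
Predicted length = 0.99 mm/year × 13 years = 12.9 mm.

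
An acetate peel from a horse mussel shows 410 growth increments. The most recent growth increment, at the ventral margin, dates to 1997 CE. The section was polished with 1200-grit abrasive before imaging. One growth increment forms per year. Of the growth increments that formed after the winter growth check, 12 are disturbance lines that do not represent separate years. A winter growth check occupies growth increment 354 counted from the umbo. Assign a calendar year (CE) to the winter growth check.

410 − 354 = 56 growth increments lie beyond the winter growth check toward the ventral margin.
Removing the 12 false growth increments leaves 56 − 12 = 44 true growth increments beyond the winter growth check.
1997 − 44 = 1953 CE.

1953 CE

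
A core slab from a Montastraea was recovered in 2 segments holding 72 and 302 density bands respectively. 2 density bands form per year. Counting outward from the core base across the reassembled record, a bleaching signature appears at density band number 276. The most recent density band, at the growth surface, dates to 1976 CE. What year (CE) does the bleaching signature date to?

Total density bands = 72 + 302 = 374.
374 − 276 = 98 density bands lie beyond the bleaching signature toward the growth surface.
98 density bands at 2 per year is 98 / 2 = 49 years.
1976 − 49 = 1927 CE.

1927 CE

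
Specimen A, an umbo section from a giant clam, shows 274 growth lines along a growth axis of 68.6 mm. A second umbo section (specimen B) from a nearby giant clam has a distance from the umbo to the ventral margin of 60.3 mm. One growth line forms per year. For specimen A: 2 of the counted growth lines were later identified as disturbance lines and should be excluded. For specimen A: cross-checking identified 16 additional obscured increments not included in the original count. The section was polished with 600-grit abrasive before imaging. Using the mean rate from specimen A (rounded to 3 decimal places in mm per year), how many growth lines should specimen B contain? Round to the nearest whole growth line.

253 growth lines

Specimen A: correcting the raw count gives 274 − 2 + 16 = 288 true growth lines.
A: 68.6 mm over 288 years gives 68.6 / 288 ≈ 0.238 mm per year.
B spans 60.3 / 0.238 = 253.36 years ≈ 253 growth lines.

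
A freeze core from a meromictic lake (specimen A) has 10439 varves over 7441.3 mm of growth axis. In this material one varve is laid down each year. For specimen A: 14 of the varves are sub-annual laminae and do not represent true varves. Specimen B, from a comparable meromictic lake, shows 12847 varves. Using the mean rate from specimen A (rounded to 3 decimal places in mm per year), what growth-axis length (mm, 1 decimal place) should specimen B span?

9172.8 mm

Specimen A: adjusted count: 10439 − 14 = 10425 varves.
A: 7441.3 mm over 10425 years gives 7441.3 / 10425 ≈ 0.714 mm/yr.
B's length ≈ 0.714 × 12847 = 9172.8 mm.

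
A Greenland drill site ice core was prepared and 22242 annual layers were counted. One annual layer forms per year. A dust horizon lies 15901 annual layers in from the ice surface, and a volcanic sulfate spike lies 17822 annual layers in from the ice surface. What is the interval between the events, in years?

The two markers are separated by 17822 − 15901 = 1921 annual layers.
One annual layer per year makes the interval 1921 years.

1921 years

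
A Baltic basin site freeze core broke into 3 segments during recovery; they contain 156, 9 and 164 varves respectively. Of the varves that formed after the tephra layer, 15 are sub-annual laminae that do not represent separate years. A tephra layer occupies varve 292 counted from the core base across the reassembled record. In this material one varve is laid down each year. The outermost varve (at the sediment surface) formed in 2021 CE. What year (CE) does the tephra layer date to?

1999 CE

Total varves = 156 + 9 + 164 = 329.
The tephra layer sits at varve 292 from the core base, so 329 − 292 = 37 varves formed after it.
Removing the 15 false varves leaves 37 − 15 = 22 true varves beyond the tephra layer.
The varve at the sediment surface is 2021 CE, so the tephra layer dates to 2021 − 22 = 1999 CE.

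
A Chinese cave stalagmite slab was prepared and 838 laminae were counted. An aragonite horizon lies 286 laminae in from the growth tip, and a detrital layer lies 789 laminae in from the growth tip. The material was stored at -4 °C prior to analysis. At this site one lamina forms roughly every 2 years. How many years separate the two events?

789 − 286 = 503 laminae lie between the two events.
503 laminae at 2 years each span 503 × 2 = 1006 years.

1006 years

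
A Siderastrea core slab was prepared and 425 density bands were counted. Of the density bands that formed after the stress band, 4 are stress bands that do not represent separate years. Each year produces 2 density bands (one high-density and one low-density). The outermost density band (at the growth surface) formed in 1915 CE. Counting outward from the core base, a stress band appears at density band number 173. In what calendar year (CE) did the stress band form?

The stress band sits at density band 173 from the core base, so 425 − 173 = 252 density bands formed after it.
Removing the 4 false density bands leaves 252 − 4 = 248 true density bands beyond the stress band.
Dividing by 2 density bands per year: 248 / 2 = 124 years.
Counting back 124 years from 1915 CE places the stress band in 1915 − 124 = 1791 CE.

1791 CE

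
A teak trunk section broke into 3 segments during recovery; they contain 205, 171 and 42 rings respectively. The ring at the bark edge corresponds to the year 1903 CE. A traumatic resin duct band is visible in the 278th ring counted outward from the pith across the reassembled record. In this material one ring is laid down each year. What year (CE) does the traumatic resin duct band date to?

Total rings = 205 + 171 + 42 = 418.
Between ring 278 and the bark edge there are 418 − 278 = 140 rings.
Counting back 140 years from 1903 CE places the traumatic resin duct band in 1903 − 140 = 1763 CE.

1763 CE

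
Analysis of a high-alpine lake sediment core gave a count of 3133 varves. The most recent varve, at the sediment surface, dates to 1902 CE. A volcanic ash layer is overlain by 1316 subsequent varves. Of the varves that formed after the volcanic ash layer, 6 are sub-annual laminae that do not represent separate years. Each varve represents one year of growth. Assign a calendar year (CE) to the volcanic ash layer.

There are 1316 varves younger than the volcanic ash layer.
Removing the 6 false varves leaves 1316 − 6 = 1310 true varves beyond the volcanic ash layer.
The varve at the sediment surface is 1902 CE, so the volcanic ash layer dates to 1902 − 1310 = 592 CE.

592 CE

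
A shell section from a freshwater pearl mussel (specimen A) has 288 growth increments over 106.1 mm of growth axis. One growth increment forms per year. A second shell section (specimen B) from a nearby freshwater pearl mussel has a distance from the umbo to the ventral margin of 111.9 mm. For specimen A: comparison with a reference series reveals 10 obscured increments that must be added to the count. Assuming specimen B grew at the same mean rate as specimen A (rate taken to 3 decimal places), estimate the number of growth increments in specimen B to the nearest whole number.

Specimen A: correcting the raw count gives 288 + 10 = 298 true growth increments.
A: 106.1 mm over 298 years gives 106.1 / 298 ≈ 0.356 mm/year.
Specimen B: 111.9 mm / 0.356 mm per year = 314.33 years ≈ 314 growth increments.

314 growth increments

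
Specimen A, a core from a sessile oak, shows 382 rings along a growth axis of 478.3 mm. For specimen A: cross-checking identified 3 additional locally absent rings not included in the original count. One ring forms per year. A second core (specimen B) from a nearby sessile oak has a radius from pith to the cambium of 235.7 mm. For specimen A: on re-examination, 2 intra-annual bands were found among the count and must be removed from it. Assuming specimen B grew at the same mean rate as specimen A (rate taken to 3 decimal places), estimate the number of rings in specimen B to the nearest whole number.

Specimen A: after corrections the count is 382 − 2 + 3 = 383 rings.
A: 478.3 mm over 383 years gives 478.3 / 383 ≈ 1.249 mm per year.
B spans 235.7 / 1.249 = 188.71 years ≈ 189 rings.

189 rings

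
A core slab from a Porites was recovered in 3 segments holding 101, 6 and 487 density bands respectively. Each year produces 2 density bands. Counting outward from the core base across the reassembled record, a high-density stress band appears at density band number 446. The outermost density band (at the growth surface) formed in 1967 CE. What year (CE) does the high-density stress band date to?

Total density bands = 101 + 6 + 487 = 594.
The high-density stress band sits at density band 446 from the core base, so 594 − 446 = 148 density bands formed after it.
With 2 density bands per year, 148 / 2 = 74 years.
The density band at the growth surface is 1967 CE, so the high-density stress band dates to 1967 − 74 = 1893 CE.

1893 CE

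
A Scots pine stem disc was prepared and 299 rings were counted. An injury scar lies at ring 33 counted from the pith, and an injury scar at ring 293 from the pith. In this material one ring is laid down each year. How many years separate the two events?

Separation: 293 − 33 = 260 rings.
At one ring per year, 260 years elapsed between them.

260 yr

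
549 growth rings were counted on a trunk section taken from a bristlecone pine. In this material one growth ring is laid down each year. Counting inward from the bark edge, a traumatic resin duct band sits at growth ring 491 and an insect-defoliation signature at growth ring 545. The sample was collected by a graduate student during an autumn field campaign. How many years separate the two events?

Separation: 545 − 491 = 54 growth rings.
That is 54 years at one growth ring per year.

54 yr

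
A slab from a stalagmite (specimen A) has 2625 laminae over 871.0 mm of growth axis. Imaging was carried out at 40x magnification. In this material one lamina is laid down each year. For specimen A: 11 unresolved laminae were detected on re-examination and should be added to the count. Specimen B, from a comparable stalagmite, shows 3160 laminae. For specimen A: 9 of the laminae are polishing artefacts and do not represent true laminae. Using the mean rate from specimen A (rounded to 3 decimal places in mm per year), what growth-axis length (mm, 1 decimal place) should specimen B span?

1049.1 mm

Specimen A: correcting the raw count gives 2625 − 9 + 11 = 2627 true laminae.
A: Extension rate ≈ 871.0 / 2627 = 0.332 mm/year.
Length of B = 0.332 × 3160 = 1049.1 mm.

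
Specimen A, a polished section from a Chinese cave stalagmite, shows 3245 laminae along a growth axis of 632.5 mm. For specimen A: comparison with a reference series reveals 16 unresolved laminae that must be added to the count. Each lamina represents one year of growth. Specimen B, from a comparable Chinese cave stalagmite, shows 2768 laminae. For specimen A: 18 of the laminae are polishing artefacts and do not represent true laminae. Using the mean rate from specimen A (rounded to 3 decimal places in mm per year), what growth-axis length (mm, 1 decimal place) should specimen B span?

539.8 mm

Specimen A: correcting the raw count gives 3245 − 18 + 16 = 3243 true laminae.
A: Mean rate = 632.5 mm / 3243 years ≈ 0.195 mm/year.
For B, 0.195 mm/year × 2768 years = 539.8 mm.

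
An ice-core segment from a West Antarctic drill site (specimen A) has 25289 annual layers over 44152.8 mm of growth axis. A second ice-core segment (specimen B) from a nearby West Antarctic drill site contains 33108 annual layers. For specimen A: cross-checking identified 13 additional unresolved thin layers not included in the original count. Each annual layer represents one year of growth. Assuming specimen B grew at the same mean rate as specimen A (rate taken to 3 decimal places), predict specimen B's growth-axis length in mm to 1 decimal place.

Specimen A: adjusted count: 25289 + 13 = 25302 annual layers.
A: 44152.8 mm over 25302 years gives 44152.8 / 25302 ≈ 1.745 mm/yr.
For B, 1.745 mm/year × 33108 years = 57773.5 mm.

57773.5 mm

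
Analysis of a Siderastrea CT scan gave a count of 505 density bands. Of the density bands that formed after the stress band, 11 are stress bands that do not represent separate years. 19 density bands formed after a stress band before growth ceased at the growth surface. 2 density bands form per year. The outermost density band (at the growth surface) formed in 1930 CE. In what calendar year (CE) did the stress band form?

19 density bands post-date the stress band.
Removing the 11 false density bands leaves 19 − 11 = 8 true density bands beyond the stress band.
8 density bands at 2 per year is 8 / 2 = 4 years.
Counting back 4 years from 1930 CE places the stress band in 1930 − 4 = 1926 CE.

1926 CE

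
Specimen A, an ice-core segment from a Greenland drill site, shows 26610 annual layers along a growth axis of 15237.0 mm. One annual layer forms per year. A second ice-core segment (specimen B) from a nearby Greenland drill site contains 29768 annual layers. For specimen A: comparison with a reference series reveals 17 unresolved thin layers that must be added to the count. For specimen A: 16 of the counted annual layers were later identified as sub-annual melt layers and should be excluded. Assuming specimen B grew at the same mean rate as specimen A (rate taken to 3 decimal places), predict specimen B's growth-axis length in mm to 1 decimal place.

Specimen A: correcting the raw count gives 26610 − 16 + 17 = 26611 true annual layers.
A: Extension rate ≈ 15237.0 / 26611 = 0.573 mm per year.
B's length ≈ 0.573 × 29768 = 17057.1 mm.

17057.1 mm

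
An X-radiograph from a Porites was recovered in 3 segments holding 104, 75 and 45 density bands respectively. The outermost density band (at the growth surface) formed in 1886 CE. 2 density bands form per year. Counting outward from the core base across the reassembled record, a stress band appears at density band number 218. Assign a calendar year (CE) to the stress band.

Total density bands = 104 + 75 + 45 = 224.
Between density band 218 and the growth surface there are 224 − 218 = 6 density bands.
With 2 density bands per year, 6 / 2 = 3 years.
The density band at the growth surface is 1886 CE, so the stress band dates to 1886 − 3 = 1883 CE.

1883 CE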